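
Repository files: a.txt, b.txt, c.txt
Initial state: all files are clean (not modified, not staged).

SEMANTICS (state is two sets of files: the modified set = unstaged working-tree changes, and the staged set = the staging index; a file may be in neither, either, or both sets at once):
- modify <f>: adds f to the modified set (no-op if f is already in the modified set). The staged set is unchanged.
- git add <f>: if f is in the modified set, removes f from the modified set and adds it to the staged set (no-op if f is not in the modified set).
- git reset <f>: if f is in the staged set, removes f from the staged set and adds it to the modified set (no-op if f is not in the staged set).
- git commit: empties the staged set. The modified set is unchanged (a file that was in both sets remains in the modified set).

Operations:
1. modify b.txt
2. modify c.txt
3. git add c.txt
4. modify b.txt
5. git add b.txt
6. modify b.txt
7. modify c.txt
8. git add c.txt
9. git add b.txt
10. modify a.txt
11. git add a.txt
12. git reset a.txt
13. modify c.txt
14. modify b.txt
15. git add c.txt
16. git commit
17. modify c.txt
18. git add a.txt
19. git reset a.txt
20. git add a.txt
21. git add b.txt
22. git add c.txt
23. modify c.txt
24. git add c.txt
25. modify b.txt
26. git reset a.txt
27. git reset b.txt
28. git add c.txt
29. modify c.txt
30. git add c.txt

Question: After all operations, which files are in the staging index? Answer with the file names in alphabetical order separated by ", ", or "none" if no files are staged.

After op 1 (modify b.txt): modified={b.txt} staged={none}
After op 2 (modify c.txt): modified={b.txt, c.txt} staged={none}
After op 3 (git add c.txt): modified={b.txt} staged={c.txt}
After op 4 (modify b.txt): modified={b.txt} staged={c.txt}
After op 5 (git add b.txt): modified={none} staged={b.txt, c.txt}
After op 6 (modify b.txt): modified={b.txt} staged={b.txt, c.txt}
After op 7 (modify c.txt): modified={b.txt, c.txt} staged={b.txt, c.txt}
After op 8 (git add c.txt): modified={b.txt} staged={b.txt, c.txt}
After op 9 (git add b.txt): modified={none} staged={b.txt, c.txt}
After op 10 (modify a.txt): modified={a.txt} staged={b.txt, c.txt}
After op 11 (git add a.txt): modified={none} staged={a.txt, b.txt, c.txt}
After op 12 (git reset a.txt): modified={a.txt} staged={b.txt, c.txt}
After op 13 (modify c.txt): modified={a.txt, c.txt} staged={b.txt, c.txt}
After op 14 (modify b.txt): modified={a.txt, b.txt, c.txt} staged={b.txt, c.txt}
After op 15 (git add c.txt): modified={a.txt, b.txt} staged={b.txt, c.txt}
After op 16 (git commit): modified={a.txt, b.txt} staged={none}
After op 17 (modify c.txt): modified={a.txt, b.txt, c.txt} staged={none}
After op 18 (git add a.txt): modified={b.txt, c.txt} staged={a.txt}
After op 19 (git reset a.txt): modified={a.txt, b.txt, c.txt} staged={none}
After op 20 (git add a.txt): modified={b.txt, c.txt} staged={a.txt}
After op 21 (git add b.txt): modified={c.txt} staged={a.txt, b.txt}
After op 22 (git add c.txt): modified={none} staged={a.txt, b.txt, c.txt}
After op 23 (modify c.txt): modified={c.txt} staged={a.txt, b.txt, c.txt}
After op 24 (git add c.txt): modified={none} staged={a.txt, b.txt, c.txt}
After op 25 (modify b.txt): modified={b.txt} staged={a.txt, b.txt, c.txt}
After op 26 (git reset a.txt): modified={a.txt, b.txt} staged={b.txt, c.txt}
After op 27 (git reset b.txt): modified={a.txt, b.txt} staged={c.txt}
After op 28 (git add c.txt): modified={a.txt, b.txt} staged={c.txt}
After op 29 (modify c.txt): modified={a.txt, b.txt, c.txt} staged={c.txt}
After op 30 (git add c.txt): modified={a.txt, b.txt} staged={c.txt}

Answer: c.txt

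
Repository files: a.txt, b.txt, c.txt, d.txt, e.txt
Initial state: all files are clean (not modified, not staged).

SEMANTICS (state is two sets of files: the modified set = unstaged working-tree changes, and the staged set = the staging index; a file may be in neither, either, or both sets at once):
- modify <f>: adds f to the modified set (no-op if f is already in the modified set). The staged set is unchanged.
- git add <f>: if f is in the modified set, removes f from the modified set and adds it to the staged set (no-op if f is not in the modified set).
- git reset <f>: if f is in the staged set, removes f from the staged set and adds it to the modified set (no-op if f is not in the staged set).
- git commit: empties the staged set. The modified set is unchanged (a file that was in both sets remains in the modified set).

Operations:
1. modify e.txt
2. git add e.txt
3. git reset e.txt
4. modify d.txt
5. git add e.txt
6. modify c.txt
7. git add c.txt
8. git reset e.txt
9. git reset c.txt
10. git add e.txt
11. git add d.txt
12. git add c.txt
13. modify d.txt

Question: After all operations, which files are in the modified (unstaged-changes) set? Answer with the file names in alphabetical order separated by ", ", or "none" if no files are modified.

After op 1 (modify e.txt): modified={e.txt} staged={none}
After op 2 (git add e.txt): modified={none} staged={e.txt}
After op 3 (git reset e.txt): modified={e.txt} staged={none}
After op 4 (modify d.txt): modified={d.txt, e.txt} staged={none}
After op 5 (git add e.txt): modified={d.txt} staged={e.txt}
After op 6 (modify c.txt): modified={c.txt, d.txt} staged={e.txt}
After op 7 (git add c.txt): modified={d.txt} staged={c.txt, e.txt}
After op 8 (git reset e.txt): modified={d.txt, e.txt} staged={c.txt}
After op 9 (git reset c.txt): modified={c.txt, d.txt, e.txt} staged={none}
After op 10 (git add e.txt): modified={c.txt, d.txt} staged={e.txt}
After op 11 (git add d.txt): modified={c.txt} staged={d.txt, e.txt}
After op 12 (git add c.txt): modified={none} staged={c.txt, d.txt, e.txt}
After op 13 (modify d.txt): modified={d.txt} staged={c.txt, d.txt, e.txt}

Answer: d.txt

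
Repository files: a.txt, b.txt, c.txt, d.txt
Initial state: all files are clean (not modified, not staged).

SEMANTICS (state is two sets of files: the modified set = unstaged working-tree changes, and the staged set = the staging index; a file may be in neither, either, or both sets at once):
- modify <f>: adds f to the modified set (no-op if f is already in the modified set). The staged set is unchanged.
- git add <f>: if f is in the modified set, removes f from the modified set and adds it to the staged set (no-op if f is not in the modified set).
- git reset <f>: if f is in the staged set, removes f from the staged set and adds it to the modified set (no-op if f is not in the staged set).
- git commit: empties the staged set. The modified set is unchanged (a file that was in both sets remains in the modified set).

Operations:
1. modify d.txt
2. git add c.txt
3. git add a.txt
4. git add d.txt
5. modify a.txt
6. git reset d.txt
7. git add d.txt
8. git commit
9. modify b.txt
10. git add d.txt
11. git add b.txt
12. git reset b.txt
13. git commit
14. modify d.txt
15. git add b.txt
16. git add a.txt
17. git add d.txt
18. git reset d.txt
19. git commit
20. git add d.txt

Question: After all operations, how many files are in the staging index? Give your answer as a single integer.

After op 1 (modify d.txt): modified={d.txt} staged={none}
After op 2 (git add c.txt): modified={d.txt} staged={none}
After op 3 (git add a.txt): modified={d.txt} staged={none}
After op 4 (git add d.txt): modified={none} staged={d.txt}
After op 5 (modify a.txt): modified={a.txt} staged={d.txt}
After op 6 (git reset d.txt): modified={a.txt, d.txt} staged={none}
After op 7 (git add d.txt): modified={a.txt} staged={d.txt}
After op 8 (git commit): modified={a.txt} staged={none}
After op 9 (modify b.txt): modified={a.txt, b.txt} staged={none}
After op 10 (git add d.txt): modified={a.txt, b.txt} staged={none}
After op 11 (git add b.txt): modified={a.txt} staged={b.txt}
After op 12 (git reset b.txt): modified={a.txt, b.txt} staged={none}
After op 13 (git commit): modified={a.txt, b.txt} staged={none}
After op 14 (modify d.txt): modified={a.txt, b.txt, d.txt} staged={none}
After op 15 (git add b.txt): modified={a.txt, d.txt} staged={b.txt}
After op 16 (git add a.txt): modified={d.txt} staged={a.txt, b.txt}
After op 17 (git add d.txt): modified={none} staged={a.txt, b.txt, d.txt}
After op 18 (git reset d.txt): modified={d.txt} staged={a.txt, b.txt}
After op 19 (git commit): modified={d.txt} staged={none}
After op 20 (git add d.txt): modified={none} staged={d.txt}
Final staged set: {d.txt} -> count=1

Answer: 1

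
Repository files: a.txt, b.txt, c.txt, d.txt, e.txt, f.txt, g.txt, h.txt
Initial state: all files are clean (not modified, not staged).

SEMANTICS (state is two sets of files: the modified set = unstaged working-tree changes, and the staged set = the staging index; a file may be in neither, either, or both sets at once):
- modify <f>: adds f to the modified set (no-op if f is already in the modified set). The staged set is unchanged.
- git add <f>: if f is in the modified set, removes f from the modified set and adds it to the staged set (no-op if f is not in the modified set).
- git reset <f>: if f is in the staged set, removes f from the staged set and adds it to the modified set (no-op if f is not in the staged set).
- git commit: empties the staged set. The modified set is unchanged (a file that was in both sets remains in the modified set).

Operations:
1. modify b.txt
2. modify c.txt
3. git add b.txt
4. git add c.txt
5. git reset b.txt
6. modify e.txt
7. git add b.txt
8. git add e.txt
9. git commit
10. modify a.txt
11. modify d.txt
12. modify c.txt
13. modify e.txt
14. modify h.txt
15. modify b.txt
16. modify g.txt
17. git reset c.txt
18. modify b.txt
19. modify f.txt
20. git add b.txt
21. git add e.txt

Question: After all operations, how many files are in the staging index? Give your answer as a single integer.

Answer: 2

Derivation:
After op 1 (modify b.txt): modified={b.txt} staged={none}
After op 2 (modify c.txt): modified={b.txt, c.txt} staged={none}
After op 3 (git add b.txt): modified={c.txt} staged={b.txt}
After op 4 (git add c.txt): modified={none} staged={b.txt, c.txt}
After op 5 (git reset b.txt): modified={b.txt} staged={c.txt}
After op 6 (modify e.txt): modified={b.txt, e.txt} staged={c.txt}
After op 7 (git add b.txt): modified={e.txt} staged={b.txt, c.txt}
After op 8 (git add e.txt): modified={none} staged={b.txt, c.txt, e.txt}
After op 9 (git commit): modified={none} staged={none}
After op 10 (modify a.txt): modified={a.txt} staged={none}
After op 11 (modify d.txt): modified={a.txt, d.txt} staged={none}
After op 12 (modify c.txt): modified={a.txt, c.txt, d.txt} staged={none}
After op 13 (modify e.txt): modified={a.txt, c.txt, d.txt, e.txt} staged={none}
After op 14 (modify h.txt): modified={a.txt, c.txt, d.txt, e.txt, h.txt} staged={none}
After op 15 (modify b.txt): modified={a.txt, b.txt, c.txt, d.txt, e.txt, h.txt} staged={none}
After op 16 (modify g.txt): modified={a.txt, b.txt, c.txt, d.txt, e.txt, g.txt, h.txt} staged={none}
After op 17 (git reset c.txt): modified={a.txt, b.txt, c.txt, d.txt, e.txt, g.txt, h.txt} staged={none}
After op 18 (modify b.txt): modified={a.txt, b.txt, c.txt, d.txt, e.txt, g.txt, h.txt} staged={none}
After op 19 (modify f.txt): modified={a.txt, b.txt, c.txt, d.txt, e.txt, f.txt, g.txt, h.txt} staged={none}
After op 20 (git add b.txt): modified={a.txt, c.txt, d.txt, e.txt, f.txt, g.txt, h.txt} staged={b.txt}
After op 21 (git add e.txt): modified={a.txt, c.txt, d.txt, f.txt, g.txt, h.txt} staged={b.txt, e.txt}
Final staged set: {b.txt, e.txt} -> count=2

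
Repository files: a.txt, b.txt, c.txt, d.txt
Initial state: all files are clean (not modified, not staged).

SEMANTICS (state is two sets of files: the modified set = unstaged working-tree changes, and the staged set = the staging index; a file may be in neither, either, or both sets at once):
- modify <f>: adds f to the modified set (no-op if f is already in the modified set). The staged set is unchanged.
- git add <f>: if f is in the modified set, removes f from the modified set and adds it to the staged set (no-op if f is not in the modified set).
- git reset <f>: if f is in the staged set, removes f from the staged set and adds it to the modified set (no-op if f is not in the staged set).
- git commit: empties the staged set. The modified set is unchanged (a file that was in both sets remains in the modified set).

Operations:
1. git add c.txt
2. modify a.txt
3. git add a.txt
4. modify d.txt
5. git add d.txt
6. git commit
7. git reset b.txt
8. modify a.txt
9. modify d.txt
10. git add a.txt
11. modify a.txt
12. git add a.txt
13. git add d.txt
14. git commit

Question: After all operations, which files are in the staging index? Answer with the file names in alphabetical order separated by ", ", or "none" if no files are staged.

Answer: none

Derivation:
After op 1 (git add c.txt): modified={none} staged={none}
After op 2 (modify a.txt): modified={a.txt} staged={none}
After op 3 (git add a.txt): modified={none} staged={a.txt}
After op 4 (modify d.txt): modified={d.txt} staged={a.txt}
After op 5 (git add d.txt): modified={none} staged={a.txt, d.txt}
After op 6 (git commit): modified={none} staged={none}
After op 7 (git reset b.txt): modified={none} staged={none}
After op 8 (modify a.txt): modified={a.txt} staged={none}
After op 9 (modify d.txt): modified={a.txt, d.txt} staged={none}
After op 10 (git add a.txt): modified={d.txt} staged={a.txt}
After op 11 (modify a.txt): modified={a.txt, d.txt} staged={a.txt}
After op 12 (git add a.txt): modified={d.txt} staged={a.txt}
After op 13 (git add d.txt): modified={none} staged={a.txt, d.txt}
After op 14 (git commit): modified={none} staged={none}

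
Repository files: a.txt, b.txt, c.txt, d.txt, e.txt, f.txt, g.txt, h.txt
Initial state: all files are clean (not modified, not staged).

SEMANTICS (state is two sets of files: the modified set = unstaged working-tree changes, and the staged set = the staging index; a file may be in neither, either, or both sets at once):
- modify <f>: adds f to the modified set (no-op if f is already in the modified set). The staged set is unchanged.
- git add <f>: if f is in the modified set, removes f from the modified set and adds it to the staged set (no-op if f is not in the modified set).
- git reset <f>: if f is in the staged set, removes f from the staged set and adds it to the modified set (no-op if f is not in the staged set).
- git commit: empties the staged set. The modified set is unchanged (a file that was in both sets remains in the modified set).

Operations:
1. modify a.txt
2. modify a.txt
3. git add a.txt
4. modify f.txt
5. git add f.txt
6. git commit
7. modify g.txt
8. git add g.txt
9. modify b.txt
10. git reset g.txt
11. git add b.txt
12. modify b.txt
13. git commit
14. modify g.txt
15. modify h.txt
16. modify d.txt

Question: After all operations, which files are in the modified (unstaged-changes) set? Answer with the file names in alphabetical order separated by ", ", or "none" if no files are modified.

After op 1 (modify a.txt): modified={a.txt} staged={none}
After op 2 (modify a.txt): modified={a.txt} staged={none}
After op 3 (git add a.txt): modified={none} staged={a.txt}
After op 4 (modify f.txt): modified={f.txt} staged={a.txt}
After op 5 (git add f.txt): modified={none} staged={a.txt, f.txt}
After op 6 (git commit): modified={none} staged={none}
After op 7 (modify g.txt): modified={g.txt} staged={none}
After op 8 (git add g.txt): modified={none} staged={g.txt}
After op 9 (modify b.txt): modified={b.txt} staged={g.txt}
After op 10 (git reset g.txt): modified={b.txt, g.txt} staged={none}
After op 11 (git add b.txt): modified={g.txt} staged={b.txt}
After op 12 (modify b.txt): modified={b.txt, g.txt} staged={b.txt}
After op 13 (git commit): modified={b.txt, g.txt} staged={none}
After op 14 (modify g.txt): modified={b.txt, g.txt} staged={none}
After op 15 (modify h.txt): modified={b.txt, g.txt, h.txt} staged={none}
After op 16 (modify d.txt): modified={b.txt, d.txt, g.txt, h.txt} staged={none}

Answer: b.txt, d.txt, g.txt, h.txt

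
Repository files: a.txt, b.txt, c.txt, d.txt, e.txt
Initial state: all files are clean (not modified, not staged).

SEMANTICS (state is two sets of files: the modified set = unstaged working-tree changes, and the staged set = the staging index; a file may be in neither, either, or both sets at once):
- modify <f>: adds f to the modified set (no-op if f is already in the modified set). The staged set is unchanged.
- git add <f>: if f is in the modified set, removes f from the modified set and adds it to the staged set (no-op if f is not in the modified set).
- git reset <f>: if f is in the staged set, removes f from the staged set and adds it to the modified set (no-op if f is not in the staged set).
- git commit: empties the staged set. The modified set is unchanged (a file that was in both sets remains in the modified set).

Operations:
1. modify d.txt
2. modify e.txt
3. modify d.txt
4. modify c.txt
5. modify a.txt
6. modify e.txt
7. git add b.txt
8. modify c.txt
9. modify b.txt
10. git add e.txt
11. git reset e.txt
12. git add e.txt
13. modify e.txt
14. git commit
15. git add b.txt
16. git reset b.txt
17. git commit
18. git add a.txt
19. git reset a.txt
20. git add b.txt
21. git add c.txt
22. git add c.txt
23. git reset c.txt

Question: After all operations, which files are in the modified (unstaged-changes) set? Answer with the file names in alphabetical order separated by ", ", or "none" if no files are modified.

Answer: a.txt, c.txt, d.txt, e.txt

Derivation:
After op 1 (modify d.txt): modified={d.txt} staged={none}
After op 2 (modify e.txt): modified={d.txt, e.txt} staged={none}
After op 3 (modify d.txt): modified={d.txt, e.txt} staged={none}
After op 4 (modify c.txt): modified={c.txt, d.txt, e.txt} staged={none}
After op 5 (modify a.txt): modified={a.txt, c.txt, d.txt, e.txt} staged={none}
After op 6 (modify e.txt): modified={a.txt, c.txt, d.txt, e.txt} staged={none}
After op 7 (git add b.txt): modified={a.txt, c.txt, d.txt, e.txt} staged={none}
After op 8 (modify c.txt): modified={a.txt, c.txt, d.txt, e.txt} staged={none}
After op 9 (modify b.txt): modified={a.txt, b.txt, c.txt, d.txt, e.txt} staged={none}
After op 10 (git add e.txt): modified={a.txt, b.txt, c.txt, d.txt} staged={e.txt}
After op 11 (git reset e.txt): modified={a.txt, b.txt, c.txt, d.txt, e.txt} staged={none}
After op 12 (git add e.txt): modified={a.txt, b.txt, c.txt, d.txt} staged={e.txt}
After op 13 (modify e.txt): modified={a.txt, b.txt, c.txt, d.txt, e.txt} staged={e.txt}
After op 14 (git commit): modified={a.txt, b.txt, c.txt, d.txt, e.txt} staged={none}
After op 15 (git add b.txt): modified={a.txt, c.txt, d.txt, e.txt} staged={b.txt}
After op 16 (git reset b.txt): modified={a.txt, b.txt, c.txt, d.txt, e.txt} staged={none}
After op 17 (git commit): modified={a.txt, b.txt, c.txt, d.txt, e.txt} staged={none}
After op 18 (git add a.txt): modified={b.txt, c.txt, d.txt, e.txt} staged={a.txt}
After op 19 (git reset a.txt): modified={a.txt, b.txt, c.txt, d.txt, e.txt} staged={none}
After op 20 (git add b.txt): modified={a.txt, c.txt, d.txt, e.txt} staged={b.txt}
After op 21 (git add c.txt): modified={a.txt, d.txt, e.txt} staged={b.txt, c.txt}
After op 22 (git add c.txt): modified={a.txt, d.txt, e.txt} staged={b.txt, c.txt}
After op 23 (git reset c.txt): modified={a.txt, c.txt, d.txt, e.txt} staged={b.txt}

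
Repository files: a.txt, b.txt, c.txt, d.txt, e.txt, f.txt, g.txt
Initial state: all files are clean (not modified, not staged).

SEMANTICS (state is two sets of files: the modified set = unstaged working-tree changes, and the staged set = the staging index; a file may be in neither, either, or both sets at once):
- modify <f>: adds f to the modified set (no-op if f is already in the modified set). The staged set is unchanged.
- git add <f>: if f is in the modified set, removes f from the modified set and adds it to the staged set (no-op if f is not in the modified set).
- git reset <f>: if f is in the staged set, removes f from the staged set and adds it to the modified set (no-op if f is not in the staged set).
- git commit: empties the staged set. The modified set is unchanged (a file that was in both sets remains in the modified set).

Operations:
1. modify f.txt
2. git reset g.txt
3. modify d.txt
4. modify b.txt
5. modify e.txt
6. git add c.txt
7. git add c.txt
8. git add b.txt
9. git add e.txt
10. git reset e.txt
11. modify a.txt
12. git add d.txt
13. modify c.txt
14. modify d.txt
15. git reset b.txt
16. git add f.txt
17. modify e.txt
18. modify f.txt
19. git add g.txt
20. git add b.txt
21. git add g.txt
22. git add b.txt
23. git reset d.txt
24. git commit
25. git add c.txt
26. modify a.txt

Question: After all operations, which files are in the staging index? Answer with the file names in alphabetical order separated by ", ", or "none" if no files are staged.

Answer: c.txt

Derivation:
After op 1 (modify f.txt): modified={f.txt} staged={none}
After op 2 (git reset g.txt): modified={f.txt} staged={none}
After op 3 (modify d.txt): modified={d.txt, f.txt} staged={none}
After op 4 (modify b.txt): modified={b.txt, d.txt, f.txt} staged={none}
After op 5 (modify e.txt): modified={b.txt, d.txt, e.txt, f.txt} staged={none}
After op 6 (git add c.txt): modified={b.txt, d.txt, e.txt, f.txt} staged={none}
After op 7 (git add c.txt): modified={b.txt, d.txt, e.txt, f.txt} staged={none}
After op 8 (git add b.txt): modified={d.txt, e.txt, f.txt} staged={b.txt}
After op 9 (git add e.txt): modified={d.txt, f.txt} staged={b.txt, e.txt}
After op 10 (git reset e.txt): modified={d.txt, e.txt, f.txt} staged={b.txt}
After op 11 (modify a.txt): modified={a.txt, d.txt, e.txt, f.txt} staged={b.txt}
After op 12 (git add d.txt): modified={a.txt, e.txt, f.txt} staged={b.txt, d.txt}
After op 13 (modify c.txt): modified={a.txt, c.txt, e.txt, f.txt} staged={b.txt, d.txt}
After op 14 (modify d.txt): modified={a.txt, c.txt, d.txt, e.txt, f.txt} staged={b.txt, d.txt}
After op 15 (git reset b.txt): modified={a.txt, b.txt, c.txt, d.txt, e.txt, f.txt} staged={d.txt}
After op 16 (git add f.txt): modified={a.txt, b.txt, c.txt, d.txt, e.txt} staged={d.txt, f.txt}
After op 17 (modify e.txt): modified={a.txt, b.txt, c.txt, d.txt, e.txt} staged={d.txt, f.txt}
After op 18 (modify f.txt): modified={a.txt, b.txt, c.txt, d.txt, e.txt, f.txt} staged={d.txt, f.txt}
After op 19 (git add g.txt): modified={a.txt, b.txt, c.txt, d.txt, e.txt, f.txt} staged={d.txt, f.txt}
After op 20 (git add b.txt): modified={a.txt, c.txt, d.txt, e.txt, f.txt} staged={b.txt, d.txt, f.txt}
After op 21 (git add g.txt): modified={a.txt, c.txt, d.txt, e.txt, f.txt} staged={b.txt, d.txt, f.txt}
After op 22 (git add b.txt): modified={a.txt, c.txt, d.txt, e.txt, f.txt} staged={b.txt, d.txt, f.txt}
After op 23 (git reset d.txt): modified={a.txt, c.txt, d.txt, e.txt, f.txt} staged={b.txt, f.txt}
After op 24 (git commit): modified={a.txt, c.txt, d.txt, e.txt, f.txt} staged={none}
After op 25 (git add c.txt): modified={a.txt, d.txt, e.txt, f.txt} staged={c.txt}
After op 26 (modify a.txt): modified={a.txt, d.txt, e.txt, f.txt} staged={c.txt}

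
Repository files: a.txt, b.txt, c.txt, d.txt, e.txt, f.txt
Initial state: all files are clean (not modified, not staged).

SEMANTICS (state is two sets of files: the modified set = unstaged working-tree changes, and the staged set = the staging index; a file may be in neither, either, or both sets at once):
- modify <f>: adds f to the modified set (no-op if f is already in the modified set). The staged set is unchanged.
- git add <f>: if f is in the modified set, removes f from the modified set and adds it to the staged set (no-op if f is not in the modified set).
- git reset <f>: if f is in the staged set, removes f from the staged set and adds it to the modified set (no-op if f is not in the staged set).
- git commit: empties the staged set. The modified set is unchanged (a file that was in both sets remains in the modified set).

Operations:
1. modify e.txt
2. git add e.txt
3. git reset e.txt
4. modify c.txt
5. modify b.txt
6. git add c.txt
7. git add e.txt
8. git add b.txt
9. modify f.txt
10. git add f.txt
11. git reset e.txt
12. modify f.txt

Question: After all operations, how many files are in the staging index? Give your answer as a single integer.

After op 1 (modify e.txt): modified={e.txt} staged={none}
After op 2 (git add e.txt): modified={none} staged={e.txt}
After op 3 (git reset e.txt): modified={e.txt} staged={none}
After op 4 (modify c.txt): modified={c.txt, e.txt} staged={none}
After op 5 (modify b.txt): modified={b.txt, c.txt, e.txt} staged={none}
After op 6 (git add c.txt): modified={b.txt, e.txt} staged={c.txt}
After op 7 (git add e.txt): modified={b.txt} staged={c.txt, e.txt}
After op 8 (git add b.txt): modified={none} staged={b.txt, c.txt, e.txt}
After op 9 (modify f.txt): modified={f.txt} staged={b.txt, c.txt, e.txt}
After op 10 (git add f.txt): modified={none} staged={b.txt, c.txt, e.txt, f.txt}
After op 11 (git reset e.txt): modified={e.txt} staged={b.txt, c.txt, f.txt}
After op 12 (modify f.txt): modified={e.txt, f.txt} staged={b.txt, c.txt, f.txt}
Final staged set: {b.txt, c.txt, f.txt} -> count=3

Answer: 3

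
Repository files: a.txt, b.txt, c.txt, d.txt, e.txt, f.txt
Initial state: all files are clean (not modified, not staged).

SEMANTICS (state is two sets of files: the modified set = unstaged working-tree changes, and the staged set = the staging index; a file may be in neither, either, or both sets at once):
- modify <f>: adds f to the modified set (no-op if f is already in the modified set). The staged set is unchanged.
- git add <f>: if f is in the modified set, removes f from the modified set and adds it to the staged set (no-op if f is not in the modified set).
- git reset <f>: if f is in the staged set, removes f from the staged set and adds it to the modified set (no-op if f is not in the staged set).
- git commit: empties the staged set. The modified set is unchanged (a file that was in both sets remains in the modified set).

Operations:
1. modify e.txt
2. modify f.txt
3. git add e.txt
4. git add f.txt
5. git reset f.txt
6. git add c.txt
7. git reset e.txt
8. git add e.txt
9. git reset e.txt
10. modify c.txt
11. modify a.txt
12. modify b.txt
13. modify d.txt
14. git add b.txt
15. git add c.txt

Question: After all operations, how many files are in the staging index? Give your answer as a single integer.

After op 1 (modify e.txt): modified={e.txt} staged={none}
After op 2 (modify f.txt): modified={e.txt, f.txt} staged={none}
After op 3 (git add e.txt): modified={f.txt} staged={e.txt}
After op 4 (git add f.txt): modified={none} staged={e.txt, f.txt}
After op 5 (git reset f.txt): modified={f.txt} staged={e.txt}
After op 6 (git add c.txt): modified={f.txt} staged={e.txt}
After op 7 (git reset e.txt): modified={e.txt, f.txt} staged={none}
After op 8 (git add e.txt): modified={f.txt} staged={e.txt}
After op 9 (git reset e.txt): modified={e.txt, f.txt} staged={none}
After op 10 (modify c.txt): modified={c.txt, e.txt, f.txt} staged={none}
After op 11 (modify a.txt): modified={a.txt, c.txt, e.txt, f.txt} staged={none}
After op 12 (modify b.txt): modified={a.txt, b.txt, c.txt, e.txt, f.txt} staged={none}
After op 13 (modify d.txt): modified={a.txt, b.txt, c.txt, d.txt, e.txt, f.txt} staged={none}
After op 14 (git add b.txt): modified={a.txt, c.txt, d.txt, e.txt, f.txt} staged={b.txt}
After op 15 (git add c.txt): modified={a.txt, d.txt, e.txt, f.txt} staged={b.txt, c.txt}
Final staged set: {b.txt, c.txt} -> count=2

Answer: 2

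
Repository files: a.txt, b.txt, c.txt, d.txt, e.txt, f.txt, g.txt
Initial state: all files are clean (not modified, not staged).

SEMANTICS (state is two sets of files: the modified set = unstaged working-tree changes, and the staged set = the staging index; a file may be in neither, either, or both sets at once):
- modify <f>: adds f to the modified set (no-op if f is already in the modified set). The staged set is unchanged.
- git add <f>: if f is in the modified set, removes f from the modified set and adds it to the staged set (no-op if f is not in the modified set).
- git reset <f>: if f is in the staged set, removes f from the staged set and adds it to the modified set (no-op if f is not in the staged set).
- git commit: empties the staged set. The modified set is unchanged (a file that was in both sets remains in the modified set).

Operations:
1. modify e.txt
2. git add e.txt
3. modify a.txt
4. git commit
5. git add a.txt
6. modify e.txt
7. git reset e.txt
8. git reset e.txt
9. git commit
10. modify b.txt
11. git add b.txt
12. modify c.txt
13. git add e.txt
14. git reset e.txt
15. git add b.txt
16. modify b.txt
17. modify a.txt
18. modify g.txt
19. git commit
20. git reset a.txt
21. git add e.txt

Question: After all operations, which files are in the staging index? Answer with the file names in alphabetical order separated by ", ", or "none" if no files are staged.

Answer: e.txt

Derivation:
After op 1 (modify e.txt): modified={e.txt} staged={none}
After op 2 (git add e.txt): modified={none} staged={e.txt}
After op 3 (modify a.txt): modified={a.txt} staged={e.txt}
After op 4 (git commit): modified={a.txt} staged={none}
After op 5 (git add a.txt): modified={none} staged={a.txt}
After op 6 (modify e.txt): modified={e.txt} staged={a.txt}
After op 7 (git reset e.txt): modified={e.txt} staged={a.txt}
After op 8 (git reset e.txt): modified={e.txt} staged={a.txt}
After op 9 (git commit): modified={e.txt} staged={none}
After op 10 (modify b.txt): modified={b.txt, e.txt} staged={none}
After op 11 (git add b.txt): modified={e.txt} staged={b.txt}
After op 12 (modify c.txt): modified={c.txt, e.txt} staged={b.txt}
After op 13 (git add e.txt): modified={c.txt} staged={b.txt, e.txt}
After op 14 (git reset e.txt): modified={c.txt, e.txt} staged={b.txt}
After op 15 (git add b.txt): modified={c.txt, e.txt} staged={b.txt}
After op 16 (modify b.txt): modified={b.txt, c.txt, e.txt} staged={b.txt}
After op 17 (modify a.txt): modified={a.txt, b.txt, c.txt, e.txt} staged={b.txt}
After op 18 (modify g.txt): modified={a.txt, b.txt, c.txt, e.txt, g.txt} staged={b.txt}
After op 19 (git commit): modified={a.txt, b.txt, c.txt, e.txt, g.txt} staged={none}
After op 20 (git reset a.txt): modified={a.txt, b.txt, c.txt, e.txt, g.txt} staged={none}
After op 21 (git add e.txt): modified={a.txt, b.txt, c.txt, g.txt} staged={e.txt}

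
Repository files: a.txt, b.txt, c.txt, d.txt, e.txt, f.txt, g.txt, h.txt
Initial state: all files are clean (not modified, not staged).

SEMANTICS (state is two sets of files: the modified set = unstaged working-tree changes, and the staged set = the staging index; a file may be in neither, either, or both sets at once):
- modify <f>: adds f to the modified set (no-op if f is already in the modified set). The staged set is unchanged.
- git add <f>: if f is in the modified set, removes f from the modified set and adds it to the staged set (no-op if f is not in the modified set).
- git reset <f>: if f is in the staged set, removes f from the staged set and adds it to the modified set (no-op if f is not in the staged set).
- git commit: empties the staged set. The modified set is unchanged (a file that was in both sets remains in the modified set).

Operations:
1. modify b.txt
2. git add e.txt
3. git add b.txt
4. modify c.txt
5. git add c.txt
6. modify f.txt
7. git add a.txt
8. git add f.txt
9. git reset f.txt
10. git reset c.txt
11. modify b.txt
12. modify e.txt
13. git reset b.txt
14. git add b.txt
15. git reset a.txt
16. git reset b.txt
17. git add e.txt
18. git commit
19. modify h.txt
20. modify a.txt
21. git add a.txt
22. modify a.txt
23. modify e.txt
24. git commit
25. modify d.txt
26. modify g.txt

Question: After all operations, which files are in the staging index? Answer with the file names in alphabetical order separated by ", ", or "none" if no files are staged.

Answer: none

Derivation:
After op 1 (modify b.txt): modified={b.txt} staged={none}
After op 2 (git add e.txt): modified={b.txt} staged={none}
After op 3 (git add b.txt): modified={none} staged={b.txt}
After op 4 (modify c.txt): modified={c.txt} staged={b.txt}
After op 5 (git add c.txt): modified={none} staged={b.txt, c.txt}
After op 6 (modify f.txt): modified={f.txt} staged={b.txt, c.txt}
After op 7 (git add a.txt): modified={f.txt} staged={b.txt, c.txt}
After op 8 (git add f.txt): modified={none} staged={b.txt, c.txt, f.txt}
After op 9 (git reset f.txt): modified={f.txt} staged={b.txt, c.txt}
After op 10 (git reset c.txt): modified={c.txt, f.txt} staged={b.txt}
After op 11 (modify b.txt): modified={b.txt, c.txt, f.txt} staged={b.txt}
After op 12 (modify e.txt): modified={b.txt, c.txt, e.txt, f.txt} staged={b.txt}
After op 13 (git reset b.txt): modified={b.txt, c.txt, e.txt, f.txt} staged={none}
After op 14 (git add b.txt): modified={c.txt, e.txt, f.txt} staged={b.txt}
After op 15 (git reset a.txt): modified={c.txt, e.txt, f.txt} staged={b.txt}
After op 16 (git reset b.txt): modified={b.txt, c.txt, e.txt, f.txt} staged={none}
After op 17 (git add e.txt): modified={b.txt, c.txt, f.txt} staged={e.txt}
After op 18 (git commit): modified={b.txt, c.txt, f.txt} staged={none}
After op 19 (modify h.txt): modified={b.txt, c.txt, f.txt, h.txt} staged={none}
After op 20 (modify a.txt): modified={a.txt, b.txt, c.txt, f.txt, h.txt} staged={none}
After op 21 (git add a.txt): modified={b.txt, c.txt, f.txt, h.txt} staged={a.txt}
After op 22 (modify a.txt): modified={a.txt, b.txt, c.txt, f.txt, h.txt} staged={a.txt}
After op 23 (modify e.txt): modified={a.txt, b.txt, c.txt, e.txt, f.txt, h.txt} staged={a.txt}
After op 24 (git commit): modified={a.txt, b.txt, c.txt, e.txt, f.txt, h.txt} staged={none}
After op 25 (modify d.txt): modified={a.txt, b.txt, c.txt, d.txt, e.txt, f.txt, h.txt} staged={none}
After op 26 (modify g.txt): modified={a.txt, b.txt, c.txt, d.txt, e.txt, f.txt, g.txt, h.txt} staged={none}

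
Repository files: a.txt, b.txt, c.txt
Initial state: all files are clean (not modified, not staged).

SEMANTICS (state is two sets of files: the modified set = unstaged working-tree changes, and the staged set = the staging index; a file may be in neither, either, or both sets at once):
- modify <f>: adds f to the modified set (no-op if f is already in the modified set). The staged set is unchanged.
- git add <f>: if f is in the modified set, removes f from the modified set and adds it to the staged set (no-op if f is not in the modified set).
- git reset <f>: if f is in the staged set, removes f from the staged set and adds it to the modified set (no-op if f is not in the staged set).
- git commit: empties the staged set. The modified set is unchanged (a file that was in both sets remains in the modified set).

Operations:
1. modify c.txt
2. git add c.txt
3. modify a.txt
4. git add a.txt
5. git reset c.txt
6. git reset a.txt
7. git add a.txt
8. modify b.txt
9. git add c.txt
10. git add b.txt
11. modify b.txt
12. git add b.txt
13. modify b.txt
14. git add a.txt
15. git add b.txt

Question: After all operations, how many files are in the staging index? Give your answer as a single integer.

Answer: 3

Derivation:
After op 1 (modify c.txt): modified={c.txt} staged={none}
After op 2 (git add c.txt): modified={none} staged={c.txt}
After op 3 (modify a.txt): modified={a.txt} staged={c.txt}
After op 4 (git add a.txt): modified={none} staged={a.txt, c.txt}
After op 5 (git reset c.txt): modified={c.txt} staged={a.txt}
After op 6 (git reset a.txt): modified={a.txt, c.txt} staged={none}
After op 7 (git add a.txt): modified={c.txt} staged={a.txt}
After op 8 (modify b.txt): modified={b.txt, c.txt} staged={a.txt}
After op 9 (git add c.txt): modified={b.txt} staged={a.txt, c.txt}
After op 10 (git add b.txt): modified={none} staged={a.txt, b.txt, c.txt}
After op 11 (modify b.txt): modified={b.txt} staged={a.txt, b.txt, c.txt}
After op 12 (git add b.txt): modified={none} staged={a.txt, b.txt, c.txt}
After op 13 (modify b.txt): modified={b.txt} staged={a.txt, b.txt, c.txt}
After op 14 (git add a.txt): modified={b.txt} staged={a.txt, b.txt, c.txt}
After op 15 (git add b.txt): modified={none} staged={a.txt, b.txt, c.txt}
Final staged set: {a.txt, b.txt, c.txt} -> count=3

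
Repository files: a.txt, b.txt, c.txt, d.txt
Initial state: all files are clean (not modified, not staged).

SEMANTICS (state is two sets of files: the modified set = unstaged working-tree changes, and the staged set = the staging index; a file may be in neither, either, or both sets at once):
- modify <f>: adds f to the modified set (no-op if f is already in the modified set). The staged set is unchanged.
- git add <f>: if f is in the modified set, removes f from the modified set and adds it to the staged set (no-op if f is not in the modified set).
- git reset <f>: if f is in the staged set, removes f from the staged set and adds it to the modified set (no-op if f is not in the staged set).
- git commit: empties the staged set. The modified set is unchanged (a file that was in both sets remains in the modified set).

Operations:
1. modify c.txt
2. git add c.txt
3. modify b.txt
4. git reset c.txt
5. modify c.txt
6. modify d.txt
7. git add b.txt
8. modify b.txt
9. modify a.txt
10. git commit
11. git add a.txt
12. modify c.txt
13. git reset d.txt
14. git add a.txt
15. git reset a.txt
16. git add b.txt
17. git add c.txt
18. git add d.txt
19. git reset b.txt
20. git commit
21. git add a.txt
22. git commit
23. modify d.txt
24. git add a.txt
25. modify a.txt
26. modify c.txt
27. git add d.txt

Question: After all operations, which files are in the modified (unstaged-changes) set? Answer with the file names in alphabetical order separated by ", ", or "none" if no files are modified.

After op 1 (modify c.txt): modified={c.txt} staged={none}
After op 2 (git add c.txt): modified={none} staged={c.txt}
After op 3 (modify b.txt): modified={b.txt} staged={c.txt}
After op 4 (git reset c.txt): modified={b.txt, c.txt} staged={none}
After op 5 (modify c.txt): modified={b.txt, c.txt} staged={none}
After op 6 (modify d.txt): modified={b.txt, c.txt, d.txt} staged={none}
After op 7 (git add b.txt): modified={c.txt, d.txt} staged={b.txt}
After op 8 (modify b.txt): modified={b.txt, c.txt, d.txt} staged={b.txt}
After op 9 (modify a.txt): modified={a.txt, b.txt, c.txt, d.txt} staged={b.txt}
After op 10 (git commit): modified={a.txt, b.txt, c.txt, d.txt} staged={none}
After op 11 (git add a.txt): modified={b.txt, c.txt, d.txt} staged={a.txt}
After op 12 (modify c.txt): modified={b.txt, c.txt, d.txt} staged={a.txt}
After op 13 (git reset d.txt): modified={b.txt, c.txt, d.txt} staged={a.txt}
After op 14 (git add a.txt): modified={b.txt, c.txt, d.txt} staged={a.txt}
After op 15 (git reset a.txt): modified={a.txt, b.txt, c.txt, d.txt} staged={none}
After op 16 (git add b.txt): modified={a.txt, c.txt, d.txt} staged={b.txt}
After op 17 (git add c.txt): modified={a.txt, d.txt} staged={b.txt, c.txt}
After op 18 (git add d.txt): modified={a.txt} staged={b.txt, c.txt, d.txt}
After op 19 (git reset b.txt): modified={a.txt, b.txt} staged={c.txt, d.txt}
After op 20 (git commit): modified={a.txt, b.txt} staged={none}
After op 21 (git add a.txt): modified={b.txt} staged={a.txt}
After op 22 (git commit): modified={b.txt} staged={none}
After op 23 (modify d.txt): modified={b.txt, d.txt} staged={none}
After op 24 (git add a.txt): modified={b.txt, d.txt} staged={none}
After op 25 (modify a.txt): modified={a.txt, b.txt, d.txt} staged={none}
After op 26 (modify c.txt): modified={a.txt, b.txt, c.txt, d.txt} staged={none}
After op 27 (git add d.txt): modified={a.txt, b.txt, c.txt} staged={d.txt}

Answer: a.txt, b.txt, c.txt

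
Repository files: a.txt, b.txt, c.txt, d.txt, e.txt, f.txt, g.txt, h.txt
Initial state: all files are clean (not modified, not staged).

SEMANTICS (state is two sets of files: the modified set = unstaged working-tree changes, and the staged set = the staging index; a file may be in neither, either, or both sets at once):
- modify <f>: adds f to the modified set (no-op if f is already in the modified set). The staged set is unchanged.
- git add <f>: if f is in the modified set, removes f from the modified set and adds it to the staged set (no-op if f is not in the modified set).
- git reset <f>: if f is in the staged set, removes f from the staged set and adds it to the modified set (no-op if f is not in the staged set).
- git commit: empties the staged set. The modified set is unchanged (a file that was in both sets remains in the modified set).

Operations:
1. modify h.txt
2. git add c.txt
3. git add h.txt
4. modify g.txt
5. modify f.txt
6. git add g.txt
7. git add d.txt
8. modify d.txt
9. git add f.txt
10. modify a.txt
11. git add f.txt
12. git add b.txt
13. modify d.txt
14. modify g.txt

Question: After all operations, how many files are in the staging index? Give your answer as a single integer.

After op 1 (modify h.txt): modified={h.txt} staged={none}
After op 2 (git add c.txt): modified={h.txt} staged={none}
After op 3 (git add h.txt): modified={none} staged={h.txt}
After op 4 (modify g.txt): modified={g.txt} staged={h.txt}
After op 5 (modify f.txt): modified={f.txt, g.txt} staged={h.txt}
After op 6 (git add g.txt): modified={f.txt} staged={g.txt, h.txt}
After op 7 (git add d.txt): modified={f.txt} staged={g.txt, h.txt}
After op 8 (modify d.txt): modified={d.txt, f.txt} staged={g.txt, h.txt}
After op 9 (git add f.txt): modified={d.txt} staged={f.txt, g.txt, h.txt}
After op 10 (modify a.txt): modified={a.txt, d.txt} staged={f.txt, g.txt, h.txt}
After op 11 (git add f.txt): modified={a.txt, d.txt} staged={f.txt, g.txt, h.txt}
After op 12 (git add b.txt): modified={a.txt, d.txt} staged={f.txt, g.txt, h.txt}
After op 13 (modify d.txt): modified={a.txt, d.txt} staged={f.txt, g.txt, h.txt}
After op 14 (modify g.txt): modified={a.txt, d.txt, g.txt} staged={f.txt, g.txt, h.txt}
Final staged set: {f.txt, g.txt, h.txt} -> count=3

Answer: 3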